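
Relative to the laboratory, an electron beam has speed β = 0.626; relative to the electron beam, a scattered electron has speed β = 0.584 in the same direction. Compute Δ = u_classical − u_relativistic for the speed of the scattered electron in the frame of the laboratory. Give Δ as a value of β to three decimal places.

Galilean: u_cl = 0.584 + 0.626 = 1.2100.
Relativistic: u_rel = (0.584 + 0.626) / (1 + 0.584·0.626) = 1.2100/1.3656 = 0.8861.
Δ = 1.2100 − 0.8861 = 0.3239.
(The classical prediction exceeds c; the relativistic result does not.)

Δ = 0.324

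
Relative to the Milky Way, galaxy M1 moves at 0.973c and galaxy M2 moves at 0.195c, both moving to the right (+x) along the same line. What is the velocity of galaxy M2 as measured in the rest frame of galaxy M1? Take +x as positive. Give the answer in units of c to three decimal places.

-0.960c

β_A = 0.973, β_B = 0.195.
Transform to A's frame with the inverse velocity-addition law: u' = (u − v)/(1 − uv/c²), taking u = β_B and v = β_A.
u' = (0.195 − 0.973) / (1 − (0.973)(0.195)) = -0.7780/0.8103 = -0.9602.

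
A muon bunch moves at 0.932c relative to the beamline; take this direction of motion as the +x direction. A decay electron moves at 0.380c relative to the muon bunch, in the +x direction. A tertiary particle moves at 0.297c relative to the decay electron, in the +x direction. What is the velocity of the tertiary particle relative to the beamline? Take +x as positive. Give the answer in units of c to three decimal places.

0.983c

Apply u = (u' + v)/(1 + u'v/c²) successively, working outward toward the beamline.
Start: velocity of the muon bunch relative to the beamline = 0.9320c.
Compose with the decay electron (u' = 0.380 in the muon bunch frame): u_1 = (0.380 + 0.932) / (1 + 0.380·0.932) = 1.3120/1.3542 = 0.9689.
Compose with the tertiary particle (u' = 0.297 in the decay electron frame): u_2 = (0.297 + 0.969) / (1 + 0.297·0.969) = 1.2659/1.2878 = 0.9830.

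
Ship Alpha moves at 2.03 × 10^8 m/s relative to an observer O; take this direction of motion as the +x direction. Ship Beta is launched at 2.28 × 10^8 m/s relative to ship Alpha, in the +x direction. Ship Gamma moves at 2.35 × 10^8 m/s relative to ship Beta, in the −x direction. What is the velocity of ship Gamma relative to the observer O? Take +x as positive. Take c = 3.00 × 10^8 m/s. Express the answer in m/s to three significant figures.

Apply u = (u' + v)/(1 + u'v/c²) successively, working outward toward the observer O.
(Dividing each given speed by c = 3.00 × 10^8 m/s to work in units of c.)
Start: velocity of ship Alpha relative to the observer O = 0.6767c.
Compose with ship Beta (u' = 0.760 in ship Alpha frame): u_1 = (0.760 + 0.677) / (1 + 0.760·0.677) = 1.4367/1.5143 = 0.9488.
Compose with ship Gamma (u' = -0.783 in ship Beta frame): u_2 = (-0.783 + 0.949) / (1 + (-0.783)·0.949) = 0.1654/0.2568 = 0.6441.
So u = 0.6441 × 3.00 × 10^8 m/s.

+1.93 × 10^8 m/s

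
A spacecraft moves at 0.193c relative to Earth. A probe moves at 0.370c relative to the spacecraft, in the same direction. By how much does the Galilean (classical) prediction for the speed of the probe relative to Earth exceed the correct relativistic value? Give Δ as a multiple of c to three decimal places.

Galilean: u_cl = 0.370 + 0.193 = 0.5630.
Relativistic: u_rel = (0.370 + 0.193) / (1 + 0.370·0.193) = 0.5630/1.0714 = 0.5255.
Δ = 0.5630 − 0.5255 = 0.0375.

Δ = 0.038c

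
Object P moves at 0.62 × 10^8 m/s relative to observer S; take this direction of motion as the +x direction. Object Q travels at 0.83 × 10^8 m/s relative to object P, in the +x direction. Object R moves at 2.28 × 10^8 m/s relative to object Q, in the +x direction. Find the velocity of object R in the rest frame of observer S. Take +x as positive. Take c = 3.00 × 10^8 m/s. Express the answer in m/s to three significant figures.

Apply u = (u' + v)/(1 + u'v/c²) successively, working outward toward observer S.
(Dividing each given speed by c = 3.00 × 10^8 m/s to work in units of c.)
Start: velocity of object P relative to observer S = 0.2067c.
Compose with object Q (u' = 0.277 in object P frame): u_1 = (0.277 + 0.207) / (1 + 0.277·0.207) = 0.4833/1.0572 = 0.4572.
Compose with object R (u' = 0.760 in object Q frame): u_2 = (0.760 + 0.457) / (1 + 0.760·0.457) = 1.2172/1.3475 = 0.9033.
So u = 0.9033 × 3.00 × 10^8 m/s.

2.71 × 10^8 m/s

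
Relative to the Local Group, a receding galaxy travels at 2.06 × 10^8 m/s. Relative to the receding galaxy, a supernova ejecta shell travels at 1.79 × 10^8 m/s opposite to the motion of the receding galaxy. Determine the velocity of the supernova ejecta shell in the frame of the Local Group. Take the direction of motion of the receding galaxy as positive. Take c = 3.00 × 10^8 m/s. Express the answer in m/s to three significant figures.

In units of c (dividing by 3.00 × 10^8 m/s): v = 0.687, u' = -0.597.
u = (u' + v)/(1 + u'v/c²):
u = (-0.597 + 0.687) / (1 + (-0.597)·0.687) = 0.0900/0.5903 = 0.1525
(Galilean addition would give +0.090c.)
Converting back: u = 0.1525 × 3.00 × 10^8 m/s.

+4.57 × 10^7 m/s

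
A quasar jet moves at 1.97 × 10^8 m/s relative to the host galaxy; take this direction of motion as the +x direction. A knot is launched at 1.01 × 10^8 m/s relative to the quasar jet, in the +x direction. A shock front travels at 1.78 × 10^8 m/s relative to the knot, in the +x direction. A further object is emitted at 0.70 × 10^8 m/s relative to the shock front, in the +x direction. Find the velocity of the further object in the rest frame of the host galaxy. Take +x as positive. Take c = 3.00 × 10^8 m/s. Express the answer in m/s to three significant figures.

Apply u = (u' + v)/(1 + u'v/c²) successively, working outward toward the host galaxy.
(Dividing each given speed by c = 3.00 × 10^8 m/s to work in units of c.)
Start: velocity of the quasar jet relative to the host galaxy = 0.6567c.
Compose with the knot (u' = 0.337 in the quasar jet frame): u_1 = (0.337 + 0.657) / (1 + 0.337·0.657) = 0.9933/1.2211 = 0.8135.
Compose with the shock front (u' = 0.593 in the knot frame): u_2 = (0.593 + 0.813) / (1 + 0.593·0.813) = 1.4068/1.4827 = 0.9488.
Compose with the further object (u' = 0.233 in the shock front frame): u_3 = (0.233 + 0.949) / (1 + 0.233·0.949) = 1.1822/1.2214 = 0.9679.
So u = 0.9679 × 3.00 × 10^8 m/s.

2.90 × 10^8 m/s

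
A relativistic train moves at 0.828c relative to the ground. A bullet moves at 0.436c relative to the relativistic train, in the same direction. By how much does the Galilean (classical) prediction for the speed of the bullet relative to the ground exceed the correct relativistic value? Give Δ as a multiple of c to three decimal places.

Δ = 0.335c

Galilean: u_cl = 0.436 + 0.828 = 1.2640.
Relativistic: u_rel = (0.436 + 0.828) / (1 + 0.436·0.828) = 1.2640/1.3610 = 0.9287.
Δ = 1.2640 − 0.9287 = 0.3353.
(The classical prediction exceeds c; the relativistic result does not.)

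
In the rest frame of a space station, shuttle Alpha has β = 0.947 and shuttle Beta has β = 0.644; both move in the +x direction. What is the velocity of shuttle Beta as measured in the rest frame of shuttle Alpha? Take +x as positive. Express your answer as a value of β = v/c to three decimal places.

β = -0.777

β_A = 0.947, β_B = 0.644.
Transform to A's frame with the inverse velocity-addition law: u' = (u − v)/(1 − uv/c²), taking u = β_B and v = β_A.
u' = (0.644 − 0.947) / (1 − (0.947)(0.644)) = -0.3030/0.3901 = -0.7767.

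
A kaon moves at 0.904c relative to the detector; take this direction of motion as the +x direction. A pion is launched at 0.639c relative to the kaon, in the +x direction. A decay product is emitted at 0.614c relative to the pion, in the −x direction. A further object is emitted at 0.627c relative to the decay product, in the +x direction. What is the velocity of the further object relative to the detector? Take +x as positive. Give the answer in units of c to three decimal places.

Apply u = (u' + v)/(1 + u'v/c²) successively, working outward toward the detector.
Start: velocity of the kaon relative to the detector = 0.9040c.
Compose with the pion (u' = 0.639 in the kaon frame): u_1 = (0.639 + 0.904) / (1 + 0.639·0.904) = 1.5430/1.5777 = 0.9780.
Compose with the decay product (u' = -0.614 in the pion frame): u_2 = (-0.614 + 0.978) / (1 + (-0.614)·0.978) = 0.3640/0.3995 = 0.9113.
Compose with the further object (u' = 0.627 in the decay product frame): u_3 = (0.627 + 0.911) / (1 + 0.627·0.911) = 1.5383/1.5714 = 0.9789.

+0.979c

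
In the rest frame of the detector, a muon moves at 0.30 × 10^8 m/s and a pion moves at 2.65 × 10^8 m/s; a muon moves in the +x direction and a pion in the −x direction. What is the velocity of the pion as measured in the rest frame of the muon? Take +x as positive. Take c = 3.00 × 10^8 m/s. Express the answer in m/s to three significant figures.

β_A = 0.100, β_B = -0.883 (dividing each by c = 3.00 × 10^8 m/s).
Transform to A's frame with the inverse velocity-addition law: u' = (u − v)/(1 − uv/c²), taking u = β_B and v = β_A.
u' = (-0.883 − 0.100) / (1 − (0.100)(-0.883)) = -0.9833/1.0883 = -0.9035.
u' = -0.9035 × 3.00 × 10^8 m/s.

-2.71 × 10^8 m/s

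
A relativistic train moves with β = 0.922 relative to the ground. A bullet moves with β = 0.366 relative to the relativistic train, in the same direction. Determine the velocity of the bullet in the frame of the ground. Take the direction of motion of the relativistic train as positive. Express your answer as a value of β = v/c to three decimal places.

With v = 0.922 and u' = 0.366 (in units of c),
u = (u' + v)/(1 + u'v/c²):
u = (0.366 + 0.922) / (1 + 0.366·0.922) = 1.2880/1.3375 = 0.9630
(Galilean addition would give +1.288c, exceeding c.)

β = 0.963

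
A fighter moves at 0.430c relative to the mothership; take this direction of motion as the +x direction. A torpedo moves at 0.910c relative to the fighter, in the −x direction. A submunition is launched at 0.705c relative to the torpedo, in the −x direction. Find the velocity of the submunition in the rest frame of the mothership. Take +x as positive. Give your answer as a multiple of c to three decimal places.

-0.960c

Apply u = (u' + v)/(1 + u'v/c²) successively, working outward toward the mothership.
Start: velocity of the fighter relative to the mothership = 0.4300c.
Compose with the torpedo (u' = -0.910 in the fighter frame): u_1 = (-0.910 + 0.430) / (1 + (-0.910)·0.430) = -0.4800/0.6087 = -0.7886.
Compose with the submunition (u' = -0.705 in the torpedo frame): u_2 = (-0.705 + (-0.789)) / (1 + (-0.705)·(-0.789)) = -1.4936/1.5559 = -0.9599.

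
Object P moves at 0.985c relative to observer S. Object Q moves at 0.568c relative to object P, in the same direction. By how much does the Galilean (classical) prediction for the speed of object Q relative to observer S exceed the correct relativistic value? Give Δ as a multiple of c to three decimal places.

Δ = 0.557c

Galilean: u_cl = 0.568 + 0.985 = 1.5530.
Relativistic: u_rel = (0.568 + 0.985) / (1 + 0.568·0.985) = 1.5530/1.5595 = 0.9958.
Δ = 1.5530 − 0.9958 = 0.5572.
(The classical prediction exceeds c; the relativistic result does not.)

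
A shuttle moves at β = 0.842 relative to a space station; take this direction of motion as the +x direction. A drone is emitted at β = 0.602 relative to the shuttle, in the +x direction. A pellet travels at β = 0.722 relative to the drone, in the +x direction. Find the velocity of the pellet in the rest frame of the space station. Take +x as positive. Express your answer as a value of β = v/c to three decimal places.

Apply u = (u' + v)/(1 + u'v/c²) successively, working outward toward the space station.
Start: velocity of the shuttle relative to the space station = 0.8420c.
Compose with the drone (u' = 0.602 in the shuttle frame): u_1 = (0.602 + 0.842) / (1 + 0.602·0.842) = 1.4440/1.5069 = 0.9583.
Compose with the pellet (u' = 0.722 in the drone frame): u_2 = (0.722 + 0.958) / (1 + 0.722·0.958) = 1.6803/1.6919 = 0.9931.

β = 0.993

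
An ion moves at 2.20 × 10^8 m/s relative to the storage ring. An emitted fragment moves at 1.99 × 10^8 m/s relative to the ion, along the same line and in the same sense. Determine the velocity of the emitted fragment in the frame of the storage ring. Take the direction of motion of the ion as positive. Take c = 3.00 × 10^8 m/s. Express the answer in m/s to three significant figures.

2.82 × 10^8 m/s

In units of c (dividing by 3.00 × 10^8 m/s): v = 0.733, u' = 0.663.
u = (u' + v)/(1 + u'v/c²):
u = (0.663 + 0.733) / (1 + 0.663·0.733) = 1.3967/1.4864 = 0.9396
Converting back: u = 0.9396 × 3.00 × 10^8 m/s.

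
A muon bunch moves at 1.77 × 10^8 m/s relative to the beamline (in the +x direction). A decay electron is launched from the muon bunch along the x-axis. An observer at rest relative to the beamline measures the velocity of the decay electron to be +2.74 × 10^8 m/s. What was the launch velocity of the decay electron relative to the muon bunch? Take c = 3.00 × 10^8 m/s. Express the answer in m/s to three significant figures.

+2.10 × 10^8 m/s

v = 0.590c, u = 0.913c.
Invert the composition law: u' = (u − v)/(1 − uv/c²).
u' = (0.913 − 0.590) / (1 − (0.913)(0.590)) = 0.3233/0.4611 = 0.7012.
u' = 0.7012 × 3.00 × 10^8 m/s.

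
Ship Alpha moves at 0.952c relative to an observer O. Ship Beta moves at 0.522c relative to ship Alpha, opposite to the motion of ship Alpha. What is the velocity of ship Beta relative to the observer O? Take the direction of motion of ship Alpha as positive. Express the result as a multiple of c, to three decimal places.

+0.855c

With v = 0.952 and u' = -0.522 (in units of c),
u = (u' + v)/(1 + u'v/c²):
u = (-0.522 + 0.952) / (1 + (-0.522)·0.952) = 0.4300/0.5031 = 0.8548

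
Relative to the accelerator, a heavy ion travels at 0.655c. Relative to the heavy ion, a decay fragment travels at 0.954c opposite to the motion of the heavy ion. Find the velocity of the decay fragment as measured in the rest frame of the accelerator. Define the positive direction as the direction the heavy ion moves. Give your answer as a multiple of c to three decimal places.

-0.797c

With v = 0.655 and u' = -0.954 (in units of c),
u = (u' + v)/(1 + u'v/c²):
u = (-0.954 + 0.655) / (1 + (-0.954)·0.655) = -0.2990/0.3751 = -0.7971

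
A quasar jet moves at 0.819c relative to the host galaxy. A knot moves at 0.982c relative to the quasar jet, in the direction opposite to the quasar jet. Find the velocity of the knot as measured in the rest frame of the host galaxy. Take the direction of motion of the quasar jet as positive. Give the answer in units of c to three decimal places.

-0.833c

With v = 0.819 and u' = -0.982 (in units of c),
u = (u' + v)/(1 + u'v/c²):
u = (-0.982 + 0.819) / (1 + (-0.982)·0.819) = -0.1630/0.1957 = -0.8327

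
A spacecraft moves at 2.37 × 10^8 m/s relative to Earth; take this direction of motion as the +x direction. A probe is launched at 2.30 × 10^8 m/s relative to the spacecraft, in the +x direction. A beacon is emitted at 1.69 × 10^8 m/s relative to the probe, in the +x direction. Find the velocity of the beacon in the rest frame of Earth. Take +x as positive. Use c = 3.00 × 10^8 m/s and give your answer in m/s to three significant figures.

2.97 × 10^8 m/s

Apply u = (u' + v)/(1 + u'v/c²) successively, working outward toward Earth.
(Dividing each given speed by c = 3.00 × 10^8 m/s to work in units of c.)
Start: velocity of the spacecraft relative to Earth = 0.7900c.
Compose with the probe (u' = 0.767 in the spacecraft frame): u_1 = (0.767 + 0.790) / (1 + 0.767·0.790) = 1.5567/1.6057 = 0.9695.
Compose with the beacon (u' = 0.563 in the probe frame): u_2 = (0.563 + 0.969) / (1 + 0.563·0.969) = 1.5328/1.5461 = 0.9914.
So u = 0.9914 × 3.00 × 10^8 m/s.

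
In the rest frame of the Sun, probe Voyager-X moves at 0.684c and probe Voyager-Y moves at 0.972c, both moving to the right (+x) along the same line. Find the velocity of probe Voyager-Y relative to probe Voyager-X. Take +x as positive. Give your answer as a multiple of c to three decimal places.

+0.859c

β_A = 0.684, β_B = 0.972.
Transform to A's frame with the inverse velocity-addition law: u' = (u − v)/(1 − uv/c²), taking u = β_B and v = β_A.
u' = (0.972 − 0.684) / (1 − (0.684)(0.972)) = 0.2880/0.3352 = 0.8593.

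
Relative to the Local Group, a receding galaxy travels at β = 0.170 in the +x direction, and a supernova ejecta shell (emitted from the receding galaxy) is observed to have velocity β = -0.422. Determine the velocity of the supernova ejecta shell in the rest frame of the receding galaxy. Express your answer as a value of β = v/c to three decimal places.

β = -0.552

Invert the composition law: u' = (u − v)/(1 − uv/c²).
u' = (-0.422 − 0.170) / (1 − (-0.422)(0.170)) = -0.5920/1.0717 = -0.5524.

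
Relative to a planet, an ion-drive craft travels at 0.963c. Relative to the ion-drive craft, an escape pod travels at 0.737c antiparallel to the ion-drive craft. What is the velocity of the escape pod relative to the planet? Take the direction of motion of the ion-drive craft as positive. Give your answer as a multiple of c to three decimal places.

With v = 0.963 and u' = -0.737 (in units of c),
u = (u' + v)/(1 + u'v/c²):
u = (-0.737 + 0.963) / (1 + (-0.737)·0.963) = 0.2260/0.2903 = 0.7786

+0.779c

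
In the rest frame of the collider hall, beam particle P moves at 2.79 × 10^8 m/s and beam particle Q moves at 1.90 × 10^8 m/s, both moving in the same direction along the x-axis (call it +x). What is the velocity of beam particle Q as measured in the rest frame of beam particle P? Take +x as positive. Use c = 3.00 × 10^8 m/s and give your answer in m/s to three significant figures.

-2.17 × 10^8 m/s

β_A = 0.930, β_B = 0.633 (dividing each by c = 3.00 × 10^8 m/s).
Transform to A's frame with the inverse velocity-addition law: u' = (u − v)/(1 − uv/c²), taking u = β_B and v = β_A.
u' = (0.633 − 0.930) / (1 − (0.930)(0.633)) = -0.2967/0.4110 = -0.7218.
u' = -0.7218 × 3.00 × 10^8 m/s.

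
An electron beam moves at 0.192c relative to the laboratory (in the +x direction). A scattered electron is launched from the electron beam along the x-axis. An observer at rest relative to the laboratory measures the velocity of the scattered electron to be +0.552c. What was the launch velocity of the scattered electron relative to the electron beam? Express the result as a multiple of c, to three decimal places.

Invert the composition law: u' = (u − v)/(1 − uv/c²).
u' = (0.552 − 0.192) / (1 − (0.552)(0.192)) = 0.3600/0.8940 = 0.4027.

+0.403c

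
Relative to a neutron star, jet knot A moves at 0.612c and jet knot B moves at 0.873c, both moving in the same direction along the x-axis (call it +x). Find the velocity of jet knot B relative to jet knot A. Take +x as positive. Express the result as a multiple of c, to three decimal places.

+0.560c

β_A = 0.612, β_B = 0.873.
Transform to A's frame with the inverse velocity-addition law: u' = (u − v)/(1 − uv/c²), taking u = β_B and v = β_A.
u' = (0.873 − 0.612) / (1 − (0.612)(0.873)) = 0.2610/0.4657 = 0.5604.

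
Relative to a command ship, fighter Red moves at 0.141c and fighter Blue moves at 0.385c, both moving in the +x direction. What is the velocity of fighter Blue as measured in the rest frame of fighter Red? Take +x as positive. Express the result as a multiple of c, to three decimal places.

β_A = 0.141, β_B = 0.385.
Transform to A's frame with the inverse velocity-addition law: u' = (u − v)/(1 − uv/c²), taking u = β_B and v = β_A.
u' = (0.385 − 0.141) / (1 − (0.141)(0.385)) = 0.2440/0.9457 = 0.2580.

+0.258c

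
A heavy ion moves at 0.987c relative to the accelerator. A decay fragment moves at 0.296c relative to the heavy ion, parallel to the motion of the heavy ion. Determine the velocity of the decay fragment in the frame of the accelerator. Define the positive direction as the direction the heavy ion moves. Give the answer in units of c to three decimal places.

0.993c

With v = 0.987 and u' = 0.296 (in units of c),
u = (u' + v)/(1 + u'v/c²):
u = (0.296 + 0.987) / (1 + 0.296·0.987) = 1.2830/1.2922 = 0.9929
(Galilean addition would give +1.283c, exceeding c.)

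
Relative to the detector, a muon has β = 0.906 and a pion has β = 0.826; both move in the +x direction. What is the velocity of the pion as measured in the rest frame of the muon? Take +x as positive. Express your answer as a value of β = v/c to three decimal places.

β = -0.318

β_A = 0.906, β_B = 0.826.
Transform to A's frame with the inverse velocity-addition law: u' = (u − v)/(1 − uv/c²), taking u = β_B and v = β_A.
u' = (0.826 − 0.906) / (1 − (0.906)(0.826)) = -0.0800/0.2516 = -0.3179.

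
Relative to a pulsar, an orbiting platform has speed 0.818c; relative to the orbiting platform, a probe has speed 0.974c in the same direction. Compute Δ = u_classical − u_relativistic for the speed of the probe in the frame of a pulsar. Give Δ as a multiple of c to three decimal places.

Galilean: u_cl = 0.974 + 0.818 = 1.7920.
Relativistic: u_rel = (0.974 + 0.818) / (1 + 0.974·0.818) = 1.7920/1.7967 = 0.9974.
Δ = 1.7920 − 0.9974 = 0.7946.
(The classical prediction exceeds c; the relativistic result does not.)

Δ = 0.795c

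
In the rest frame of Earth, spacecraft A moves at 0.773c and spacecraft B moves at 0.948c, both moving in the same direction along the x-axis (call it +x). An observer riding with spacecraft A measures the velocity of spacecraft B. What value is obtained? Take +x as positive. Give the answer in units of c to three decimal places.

β_A = 0.773, β_B = 0.948.
Transform to A's frame with the inverse velocity-addition law: u' = (u − v)/(1 − uv/c²), taking u = β_B and v = β_A.
u' = (0.948 − 0.773) / (1 − (0.773)(0.948)) = 0.1750/0.2672 = 0.6549.

+0.655c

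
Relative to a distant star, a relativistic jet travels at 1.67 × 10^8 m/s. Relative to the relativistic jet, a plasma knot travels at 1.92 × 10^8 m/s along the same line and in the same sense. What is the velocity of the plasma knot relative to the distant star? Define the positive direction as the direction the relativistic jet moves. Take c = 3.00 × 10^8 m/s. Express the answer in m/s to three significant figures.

2.65 × 10^8 m/s

In units of c (dividing by 3.00 × 10^8 m/s): v = 0.557, u' = 0.640.
u = (u' + v)/(1 + u'v/c²):
u = (0.640 + 0.557) / (1 + 0.640·0.557) = 1.1967/1.3563 = 0.8823
Converting back: u = 0.8823 × 3.00 × 10^8 m/s.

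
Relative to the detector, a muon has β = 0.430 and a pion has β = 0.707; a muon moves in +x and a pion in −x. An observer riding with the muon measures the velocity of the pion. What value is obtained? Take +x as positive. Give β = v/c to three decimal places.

β = -0.872

β_A = 0.430, β_B = -0.707.
Transform to A's frame with the inverse velocity-addition law: u' = (u − v)/(1 − uv/c²), taking u = β_B and v = β_A.
u' = (-0.707 − 0.430) / (1 − (0.430)(-0.707)) = -1.1370/1.3040 = -0.8719.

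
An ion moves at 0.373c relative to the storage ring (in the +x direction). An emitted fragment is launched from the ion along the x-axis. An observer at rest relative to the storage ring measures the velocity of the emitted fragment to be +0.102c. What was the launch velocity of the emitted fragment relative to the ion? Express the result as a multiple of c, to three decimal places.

Invert the composition law: u' = (u − v)/(1 − uv/c²).
u' = (0.102 − 0.373) / (1 − (0.102)(0.373)) = -0.2710/0.9620 = -0.2817.

-0.282c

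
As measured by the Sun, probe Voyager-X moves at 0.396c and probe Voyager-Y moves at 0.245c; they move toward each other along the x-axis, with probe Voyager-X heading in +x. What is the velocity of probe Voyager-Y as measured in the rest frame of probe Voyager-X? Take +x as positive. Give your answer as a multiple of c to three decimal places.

β_A = 0.396, β_B = -0.245.
Transform to A's frame with the inverse velocity-addition law: u' = (u − v)/(1 − uv/c²), taking u = β_B and v = β_A.
u' = (-0.245 − 0.396) / (1 − (0.396)(-0.245)) = -0.6410/1.0970 = -0.5843.

-0.584c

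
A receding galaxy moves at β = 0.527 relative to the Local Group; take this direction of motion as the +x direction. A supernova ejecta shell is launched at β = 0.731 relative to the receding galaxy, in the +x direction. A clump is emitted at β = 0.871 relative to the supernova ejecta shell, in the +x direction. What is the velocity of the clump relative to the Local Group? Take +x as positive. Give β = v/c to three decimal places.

Apply u = (u' + v)/(1 + u'v/c²) successively, working outward toward the Local Group.
Start: velocity of the receding galaxy relative to the Local Group = 0.5270c.
Compose with the supernova ejecta shell (u' = 0.731 in the receding galaxy frame): u_1 = (0.731 + 0.527) / (1 + 0.731·0.527) = 1.2580/1.3852 = 0.9081.
Compose with the clump (u' = 0.871 in the supernova ejecta shell frame): u_2 = (0.871 + 0.908) / (1 + 0.871·0.908) = 1.7791/1.7910 = 0.9934.

β = 0.993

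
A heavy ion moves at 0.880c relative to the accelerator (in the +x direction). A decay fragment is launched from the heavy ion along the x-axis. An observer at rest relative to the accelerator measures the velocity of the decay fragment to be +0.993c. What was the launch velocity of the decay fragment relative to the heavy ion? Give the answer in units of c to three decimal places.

Invert the composition law: u' = (u − v)/(1 − uv/c²).
u' = (0.993 − 0.880) / (1 − (0.993)(0.880)) = 0.1130/0.1262 = 0.8957.

+0.896c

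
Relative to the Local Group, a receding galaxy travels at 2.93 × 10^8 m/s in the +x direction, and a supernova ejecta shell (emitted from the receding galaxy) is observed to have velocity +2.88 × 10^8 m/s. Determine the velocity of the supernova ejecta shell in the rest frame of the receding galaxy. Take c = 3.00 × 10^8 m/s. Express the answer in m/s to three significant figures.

v = 0.977c, u = 0.960c.
Invert the composition law: u' = (u − v)/(1 − uv/c²).
u' = (0.960 − 0.977) / (1 − (0.960)(0.977)) = -0.0167/0.0624 = -0.2671.
u' = -0.2671 × 3.00 × 10^8 m/s.

-8.01 × 10^7 m/s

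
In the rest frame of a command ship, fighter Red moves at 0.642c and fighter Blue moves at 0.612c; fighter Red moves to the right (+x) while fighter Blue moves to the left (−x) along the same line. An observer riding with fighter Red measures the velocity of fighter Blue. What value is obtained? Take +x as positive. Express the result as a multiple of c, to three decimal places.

-0.900c

β_A = 0.642, β_B = -0.612.
Transform to A's frame with the inverse velocity-addition law: u' = (u − v)/(1 − uv/c²), taking u = β_B and v = β_A.
u' = (-0.612 − 0.642) / (1 − (0.642)(-0.612)) = -1.2540/1.3929 = -0.9003.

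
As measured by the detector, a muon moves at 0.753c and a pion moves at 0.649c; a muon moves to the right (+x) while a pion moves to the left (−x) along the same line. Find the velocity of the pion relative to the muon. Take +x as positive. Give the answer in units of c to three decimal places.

β_A = 0.753, β_B = -0.649.
Transform to A's frame with the inverse velocity-addition law: u' = (u − v)/(1 − uv/c²), taking u = β_B and v = β_A.
u' = (-0.649 − 0.753) / (1 − (0.753)(-0.649)) = -1.4020/1.4887 = -0.9418.

-0.942c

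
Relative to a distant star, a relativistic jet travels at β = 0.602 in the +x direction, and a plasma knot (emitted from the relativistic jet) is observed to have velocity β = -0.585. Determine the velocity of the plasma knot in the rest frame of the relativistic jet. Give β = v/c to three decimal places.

Invert the composition law: u' = (u − v)/(1 − uv/c²).
u' = (-0.585 − 0.602) / (1 − (-0.585)(0.602)) = -1.1870/1.3522 = -0.8778.

β = -0.878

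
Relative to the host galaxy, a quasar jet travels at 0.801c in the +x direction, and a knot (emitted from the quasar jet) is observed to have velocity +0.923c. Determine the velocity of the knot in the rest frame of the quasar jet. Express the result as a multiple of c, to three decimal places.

+0.468c

Invert the composition law: u' = (u − v)/(1 − uv/c²).
u' = (0.923 − 0.801) / (1 − (0.923)(0.801)) = 0.1220/0.2607 = 0.4680.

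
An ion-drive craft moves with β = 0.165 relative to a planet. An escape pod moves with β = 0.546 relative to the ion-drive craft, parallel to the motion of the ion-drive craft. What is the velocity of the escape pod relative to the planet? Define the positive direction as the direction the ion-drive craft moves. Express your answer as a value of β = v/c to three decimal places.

β = 0.652

With v = 0.165 and u' = 0.546 (in units of c),
u = (u' + v)/(1 + u'v/c²):
u = (0.546 + 0.165) / (1 + 0.546·0.165) = 0.7110/1.0901 = 0.6522
(Galilean addition would give +0.711c.)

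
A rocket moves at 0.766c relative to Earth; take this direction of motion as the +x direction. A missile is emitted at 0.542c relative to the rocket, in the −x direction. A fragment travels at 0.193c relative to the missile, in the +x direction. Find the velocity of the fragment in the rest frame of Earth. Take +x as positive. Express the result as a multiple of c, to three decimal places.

Apply u = (u' + v)/(1 + u'v/c²) successively, working outward toward Earth.
Start: velocity of the rocket relative to Earth = 0.7660c.
Compose with the missile (u' = -0.542 in the rocket frame): u_1 = (-0.542 + 0.766) / (1 + (-0.542)·0.766) = 0.2240/0.5848 = 0.3830.
Compose with the fragment (u' = 0.193 in the missile frame): u_2 = (0.193 + 0.383) / (1 + 0.193·0.383) = 0.5760/1.0739 = 0.5364.

+0.536c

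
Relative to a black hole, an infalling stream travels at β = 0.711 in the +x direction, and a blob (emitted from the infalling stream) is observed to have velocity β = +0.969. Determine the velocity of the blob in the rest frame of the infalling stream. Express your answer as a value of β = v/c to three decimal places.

β = +0.829

Invert the composition law: u' = (u − v)/(1 − uv/c²).
u' = (0.969 − 0.711) / (1 − (0.969)(0.711)) = 0.2580/0.3110 = 0.8295.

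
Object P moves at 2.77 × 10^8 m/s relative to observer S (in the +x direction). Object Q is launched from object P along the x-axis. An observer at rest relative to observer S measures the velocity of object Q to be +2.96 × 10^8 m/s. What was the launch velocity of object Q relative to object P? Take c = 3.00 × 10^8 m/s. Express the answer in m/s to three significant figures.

+2.14 × 10^8 m/s

v = 0.923c, u = 0.987c.
Invert the composition law: u' = (u − v)/(1 − uv/c²).
u' = (0.987 − 0.923) / (1 − (0.987)(0.923)) = 0.0633/0.0890 = 0.7118.
u' = 0.7118 × 3.00 × 10^8 m/s.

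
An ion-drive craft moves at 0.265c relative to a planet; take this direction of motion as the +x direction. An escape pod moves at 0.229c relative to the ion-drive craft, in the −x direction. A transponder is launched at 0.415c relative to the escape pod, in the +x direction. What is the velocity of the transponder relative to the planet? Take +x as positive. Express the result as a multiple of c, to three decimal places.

Apply u = (u' + v)/(1 + u'v/c²) successively, working outward toward the planet.
Start: velocity of the ion-drive craft relative to the planet = 0.2650c.
Compose with the escape pod (u' = -0.229 in the ion-drive craft frame): u_1 = (-0.229 + 0.265) / (1 + (-0.229)·0.265) = 0.0360/0.9393 = 0.0383.
Compose with the transponder (u' = 0.415 in the escape pod frame): u_2 = (0.415 + 0.038) / (1 + 0.415·0.038) = 0.4533/1.0159 = 0.4462.

+0.446c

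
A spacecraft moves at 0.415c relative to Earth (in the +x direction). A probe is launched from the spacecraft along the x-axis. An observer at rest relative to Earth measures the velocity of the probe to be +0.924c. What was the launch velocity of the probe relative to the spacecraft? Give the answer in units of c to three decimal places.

+0.826c

Invert the composition law: u' = (u − v)/(1 − uv/c²).
u' = (0.924 − 0.415) / (1 − (0.924)(0.415)) = 0.5090/0.6165 = 0.8256.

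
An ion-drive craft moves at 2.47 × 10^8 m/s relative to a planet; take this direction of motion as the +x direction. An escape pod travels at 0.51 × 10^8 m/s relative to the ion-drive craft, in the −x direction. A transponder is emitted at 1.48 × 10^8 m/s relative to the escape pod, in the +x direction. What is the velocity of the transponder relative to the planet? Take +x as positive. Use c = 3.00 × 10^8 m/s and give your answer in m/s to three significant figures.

+2.73 × 10^8 m/s

Apply u = (u' + v)/(1 + u'v/c²) successively, working outward toward the planet.
(Dividing each given speed by c = 3.00 × 10^8 m/s to work in units of c.)
Start: velocity of the ion-drive craft relative to the planet = 0.8233c.
Compose with the escape pod (u' = -0.170 in the ion-drive craft frame): u_1 = (-0.170 + 0.823) / (1 + (-0.170)·0.823) = 0.6533/0.8600 = 0.7597.
Compose with the transponder (u' = 0.493 in the escape pod frame): u_2 = (0.493 + 0.760) / (1 + 0.493·0.760) = 1.2530/1.3748 = 0.9114.
So u = 0.9114 × 3.00 × 10^8 m/s.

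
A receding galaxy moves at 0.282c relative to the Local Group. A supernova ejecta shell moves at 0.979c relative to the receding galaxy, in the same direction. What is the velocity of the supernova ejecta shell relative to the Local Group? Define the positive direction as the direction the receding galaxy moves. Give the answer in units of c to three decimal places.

With v = 0.282 and u' = 0.979 (in units of c),
u = (u' + v)/(1 + u'v/c²):
u = (0.979 + 0.282) / (1 + 0.979·0.282) = 1.2610/1.2761 = 0.9882

0.988c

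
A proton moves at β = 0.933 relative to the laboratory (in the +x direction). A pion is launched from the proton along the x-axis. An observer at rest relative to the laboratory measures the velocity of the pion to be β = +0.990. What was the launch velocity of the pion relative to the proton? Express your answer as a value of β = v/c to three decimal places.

β = +0.747

Invert the composition law: u' = (u − v)/(1 − uv/c²).
u' = (0.990 − 0.933) / (1 − (0.990)(0.933)) = 0.0570/0.0763 = 0.7468.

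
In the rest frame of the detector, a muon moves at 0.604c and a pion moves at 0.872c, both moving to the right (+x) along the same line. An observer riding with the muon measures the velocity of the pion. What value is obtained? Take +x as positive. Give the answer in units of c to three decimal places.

β_A = 0.604, β_B = 0.872.
Transform to A's frame with the inverse velocity-addition law: u' = (u − v)/(1 − uv/c²), taking u = β_B and v = β_A.
u' = (0.872 − 0.604) / (1 − (0.604)(0.872)) = 0.2680/0.4733 = 0.5662.

+0.566c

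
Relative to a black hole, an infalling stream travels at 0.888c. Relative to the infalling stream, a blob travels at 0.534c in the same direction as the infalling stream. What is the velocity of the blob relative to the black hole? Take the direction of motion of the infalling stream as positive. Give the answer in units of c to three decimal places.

0.965c

With v = 0.888 and u' = 0.534 (in units of c),
u = (u' + v)/(1 + u'v/c²):
u = (0.534 + 0.888) / (1 + 0.534·0.888) = 1.4220/1.4742 = 0.9646
(Galilean addition would give +1.422c, exceeding c.)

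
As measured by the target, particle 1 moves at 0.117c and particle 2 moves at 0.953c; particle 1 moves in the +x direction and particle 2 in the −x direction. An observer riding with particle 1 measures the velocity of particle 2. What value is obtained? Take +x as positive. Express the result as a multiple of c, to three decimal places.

β_A = 0.117, β_B = -0.953.
Transform to A's frame with the inverse velocity-addition law: u' = (u − v)/(1 − uv/c²), taking u = β_B and v = β_A.
u' = (-0.953 − 0.117) / (1 − (0.117)(-0.953)) = -1.0700/1.1115 = -0.9627.

-0.963c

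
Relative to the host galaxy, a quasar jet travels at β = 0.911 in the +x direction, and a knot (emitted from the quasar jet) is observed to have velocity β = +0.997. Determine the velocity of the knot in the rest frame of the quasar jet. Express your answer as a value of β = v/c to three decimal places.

β = +0.938

Invert the composition law: u' = (u − v)/(1 − uv/c²).
u' = (0.997 − 0.911) / (1 − (0.997)(0.911)) = 0.0860/0.0917 = 0.9375.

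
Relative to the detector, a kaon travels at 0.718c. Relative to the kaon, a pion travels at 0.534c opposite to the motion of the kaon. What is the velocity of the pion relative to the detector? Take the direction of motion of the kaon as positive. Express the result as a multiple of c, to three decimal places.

+0.298c

With v = 0.718 and u' = -0.534 (in units of c),
u = (u' + v)/(1 + u'v/c²):
u = (-0.534 + 0.718) / (1 + (-0.534)·0.718) = 0.1840/0.6166 = 0.2984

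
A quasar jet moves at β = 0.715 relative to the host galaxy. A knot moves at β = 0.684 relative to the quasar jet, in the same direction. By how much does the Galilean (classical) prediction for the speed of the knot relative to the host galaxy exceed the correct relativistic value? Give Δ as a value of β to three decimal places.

Δ = 0.459

Galilean: u_cl = 0.684 + 0.715 = 1.3990.
Relativistic: u_rel = (0.684 + 0.715) / (1 + 0.684·0.715) = 1.3990/1.4891 = 0.9395.
Δ = 1.3990 − 0.9395 = 0.4595.
(The classical prediction exceeds c; the relativistic result does not.)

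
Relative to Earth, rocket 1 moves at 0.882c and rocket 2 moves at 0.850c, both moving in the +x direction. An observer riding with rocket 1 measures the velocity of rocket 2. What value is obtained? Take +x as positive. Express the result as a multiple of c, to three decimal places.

-0.128c

β_A = 0.882, β_B = 0.850.
Transform to A's frame with the inverse velocity-addition law: u' = (u − v)/(1 − uv/c²), taking u = β_B and v = β_A.
u' = (0.850 − 0.882) / (1 − (0.882)(0.850)) = -0.0320/0.2503 = -0.1278.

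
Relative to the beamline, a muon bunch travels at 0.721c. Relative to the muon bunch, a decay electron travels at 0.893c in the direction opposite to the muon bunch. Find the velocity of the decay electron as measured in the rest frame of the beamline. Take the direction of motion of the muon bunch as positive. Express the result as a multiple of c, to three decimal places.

-0.483c

With v = 0.721 and u' = -0.893 (in units of c),
u = (u' + v)/(1 + u'v/c²):
u = (-0.893 + 0.721) / (1 + (-0.893)·0.721) = -0.1720/0.3561 = -0.4829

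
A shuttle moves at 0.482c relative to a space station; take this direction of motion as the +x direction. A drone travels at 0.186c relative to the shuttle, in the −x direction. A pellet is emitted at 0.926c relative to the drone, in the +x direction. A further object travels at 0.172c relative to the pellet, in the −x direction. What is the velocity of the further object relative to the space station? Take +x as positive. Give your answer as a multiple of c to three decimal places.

Apply u = (u' + v)/(1 + u'v/c²) successively, working outward toward the space station.
Start: velocity of the shuttle relative to the space station = 0.4820c.
Compose with the drone (u' = -0.186 in the shuttle frame): u_1 = (-0.186 + 0.482) / (1 + (-0.186)·0.482) = 0.2960/0.9103 = 0.3252.
Compose with the pellet (u' = 0.926 in the drone frame): u_2 = (0.926 + 0.325) / (1 + 0.926·0.325) = 1.2512/1.3011 = 0.9616.
Compose with the further object (u' = -0.172 in the pellet frame): u_3 = (-0.172 + 0.962) / (1 + (-0.172)·0.962) = 0.7896/0.8346 = 0.9461.

+0.946c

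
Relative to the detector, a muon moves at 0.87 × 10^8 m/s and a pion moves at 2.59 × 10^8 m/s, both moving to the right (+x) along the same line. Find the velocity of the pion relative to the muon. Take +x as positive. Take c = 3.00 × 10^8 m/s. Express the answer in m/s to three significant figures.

β_A = 0.290, β_B = 0.863 (dividing each by c = 3.00 × 10^8 m/s).
Transform to A's frame with the inverse velocity-addition law: u' = (u − v)/(1 − uv/c²), taking u = β_B and v = β_A.
u' = (0.863 − 0.290) / (1 − (0.290)(0.863)) = 0.5733/0.7496 = 0.7648.
u' = 0.7648 × 3.00 × 10^8 m/s.

+2.29 × 10^8 m/s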